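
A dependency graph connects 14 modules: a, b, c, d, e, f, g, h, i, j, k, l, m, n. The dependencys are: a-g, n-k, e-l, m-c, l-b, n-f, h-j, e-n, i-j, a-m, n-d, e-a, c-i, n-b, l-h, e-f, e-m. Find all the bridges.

The edges on the cycle e-n-f-e are not bridges since each lies on that cycle.
But removing n-d disconnects n from d; removing n-k disconnects n from k; removing a-g disconnects a from g — these are bridges.

a-g, d-n, k-n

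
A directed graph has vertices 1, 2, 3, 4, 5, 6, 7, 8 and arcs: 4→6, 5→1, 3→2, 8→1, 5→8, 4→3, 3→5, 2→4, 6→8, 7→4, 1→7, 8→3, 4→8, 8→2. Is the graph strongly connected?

From 8 we can reach every vertex (1, 2, 3, 4, 5, 6, 7, 8), and every vertex can reach 8 (1, 2, 3, 4, 5, 6, 7, 8). So the whole graph is one strongly connected component.

Yes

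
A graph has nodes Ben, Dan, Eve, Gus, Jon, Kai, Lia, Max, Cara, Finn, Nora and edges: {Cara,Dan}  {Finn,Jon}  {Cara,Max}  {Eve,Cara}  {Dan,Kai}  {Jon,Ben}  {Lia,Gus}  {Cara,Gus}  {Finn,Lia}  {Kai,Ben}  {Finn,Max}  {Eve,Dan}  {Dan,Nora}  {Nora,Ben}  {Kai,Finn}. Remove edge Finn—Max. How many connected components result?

Finn and Max are still connected via Finn-Kai-Dan-Cara-Max, so the component count stays at 1.

1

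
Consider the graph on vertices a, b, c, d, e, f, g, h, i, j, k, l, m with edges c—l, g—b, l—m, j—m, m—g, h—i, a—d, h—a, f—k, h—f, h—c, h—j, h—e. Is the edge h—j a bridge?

No

After removing h—j, the path h-c-l-m-j still connects them, so the edge is not a bridge.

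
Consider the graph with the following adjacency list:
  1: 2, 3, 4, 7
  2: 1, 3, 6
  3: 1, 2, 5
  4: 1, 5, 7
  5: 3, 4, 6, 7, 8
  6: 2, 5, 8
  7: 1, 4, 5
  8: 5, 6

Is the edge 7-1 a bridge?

No

After removing 7-1, the path 7-4-1 still connects them, so the edge is not a bridge.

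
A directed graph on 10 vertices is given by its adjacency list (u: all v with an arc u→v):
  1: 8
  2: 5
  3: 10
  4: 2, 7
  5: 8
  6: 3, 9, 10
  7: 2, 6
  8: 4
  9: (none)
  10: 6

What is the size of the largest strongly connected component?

5

{2, 4, 5, 7, 8} are all mutually reachable — one SCC of size 5.
{3, 6, 10} are all mutually reachable — one SCC of size 3.
{1} is an SCC by itself.
{9} is an SCC by itself.
The largest has 5 vertices.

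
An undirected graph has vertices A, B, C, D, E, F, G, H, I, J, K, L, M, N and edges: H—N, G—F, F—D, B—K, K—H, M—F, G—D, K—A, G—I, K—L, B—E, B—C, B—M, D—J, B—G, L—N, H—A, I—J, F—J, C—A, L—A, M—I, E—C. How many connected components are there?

Starting from A we can reach A, B, C, D, E, F, G, H, I, J, K, L, M, N. That is one component of size 14.
Total: 1 component.

1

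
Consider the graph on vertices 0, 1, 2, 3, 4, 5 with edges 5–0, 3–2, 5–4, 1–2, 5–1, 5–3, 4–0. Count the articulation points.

1

Removing 5 increases the component count from 1 to 2, so 5 is a cut vertex.
By contrast removing 0 leaves 1 component; it is not a cut vertex. No other vertex is a cut vertex either.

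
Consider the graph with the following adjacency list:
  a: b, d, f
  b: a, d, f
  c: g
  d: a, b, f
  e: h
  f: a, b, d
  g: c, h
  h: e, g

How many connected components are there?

2

Starting from c we can reach c, e, g, h. That is one component of size 4.
Starting from a we can reach a, b, d, f. That is one component of size 4.
Total: 2 components.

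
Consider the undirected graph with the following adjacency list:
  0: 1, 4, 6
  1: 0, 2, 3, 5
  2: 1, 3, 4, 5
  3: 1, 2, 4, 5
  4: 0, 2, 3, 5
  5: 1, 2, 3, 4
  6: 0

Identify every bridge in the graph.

0-6

The edges on the cycle 5-4-0-1-5 are not bridges since each lies on that cycle.
But removing 0-6 disconnects 0 from 6 — this is a bridge.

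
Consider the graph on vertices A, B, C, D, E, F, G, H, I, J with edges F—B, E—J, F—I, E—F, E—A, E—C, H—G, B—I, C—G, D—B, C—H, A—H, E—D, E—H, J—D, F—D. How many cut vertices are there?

Removing E increases the component count from 1 to 2, so E is a cut vertex.
By contrast removing G leaves 1 component; it is not a cut vertex. No other vertex is a cut vertex either.

1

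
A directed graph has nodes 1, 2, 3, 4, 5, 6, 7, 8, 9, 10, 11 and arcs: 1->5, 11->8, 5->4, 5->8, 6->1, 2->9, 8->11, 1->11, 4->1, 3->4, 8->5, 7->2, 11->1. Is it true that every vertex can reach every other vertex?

No

There is no directed path from 11 to 10, so the graph is not strongly connected.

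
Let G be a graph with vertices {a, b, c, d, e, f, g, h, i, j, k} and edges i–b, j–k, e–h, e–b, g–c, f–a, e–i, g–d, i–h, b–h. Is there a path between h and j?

The component containing h is {b, e, h, i}, and j is not in it.

No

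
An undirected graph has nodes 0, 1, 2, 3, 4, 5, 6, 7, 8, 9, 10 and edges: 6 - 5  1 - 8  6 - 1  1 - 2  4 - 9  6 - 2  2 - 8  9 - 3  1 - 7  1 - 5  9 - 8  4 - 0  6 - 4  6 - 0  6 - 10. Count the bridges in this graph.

The edges on the cycle 6-1-5-6 are not bridges since each lies on that cycle.
But removing 3 - 9 disconnects 3 from 9; removing 7 - 1 disconnects 7 from 1; removing 10 - 6 disconnects 10 from 6 — these are bridges.
That makes 3 bridges.

3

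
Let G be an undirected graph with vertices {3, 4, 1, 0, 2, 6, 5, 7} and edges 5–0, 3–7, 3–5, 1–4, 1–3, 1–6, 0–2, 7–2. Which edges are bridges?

1-3, 1-4, 1-6

The edges on the cycle 3-5-0-2-7-3 are not bridges since each lies on that cycle.
But removing 4–1 disconnects 4 from 1; removing 1–3 disconnects 1 from 3; removing 1–6 disconnects 1 from 6 — these are bridges.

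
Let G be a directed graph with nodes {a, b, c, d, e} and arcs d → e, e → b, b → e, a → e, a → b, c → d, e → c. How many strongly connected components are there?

{b, c, d, e} are all mutually reachable — one SCC of size 4.
{a} is an SCC by itself.
That gives 2 strongly connected components.

2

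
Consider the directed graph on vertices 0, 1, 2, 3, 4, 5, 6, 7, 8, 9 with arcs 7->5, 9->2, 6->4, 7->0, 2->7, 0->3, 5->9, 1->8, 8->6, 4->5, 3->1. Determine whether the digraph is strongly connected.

Yes

From 9 we can reach every vertex (0, 1, 2, 3, 4, 5, 6, 7, 8, 9), and every vertex can reach 9 (0, 1, 2, 3, 4, 5, 6, 7, 8, 9). So the whole graph is one strongly connected component.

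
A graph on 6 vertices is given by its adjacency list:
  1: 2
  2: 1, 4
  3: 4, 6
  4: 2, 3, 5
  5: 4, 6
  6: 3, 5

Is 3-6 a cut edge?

No

After removing 3-6, the path 3-4-5-6 still connects them, so the edge is not a bridge.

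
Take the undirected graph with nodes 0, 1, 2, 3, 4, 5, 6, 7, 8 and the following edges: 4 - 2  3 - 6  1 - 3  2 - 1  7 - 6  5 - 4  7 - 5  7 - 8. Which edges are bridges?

The edges on the cycle 7-5-4-2-1-3-6-7 are not bridges since each lies on that cycle.
But removing 7 - 8 disconnects 7 from 8 — this is a bridge.

7-8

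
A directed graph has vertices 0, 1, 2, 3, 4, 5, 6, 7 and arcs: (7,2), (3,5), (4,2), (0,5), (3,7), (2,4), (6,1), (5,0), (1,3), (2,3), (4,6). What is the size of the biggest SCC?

6

{1, 2, 3, 4, 6, 7} are all mutually reachable — one SCC of size 6.
{0, 5} are all mutually reachable — one SCC of size 2.
The largest has 6 vertices.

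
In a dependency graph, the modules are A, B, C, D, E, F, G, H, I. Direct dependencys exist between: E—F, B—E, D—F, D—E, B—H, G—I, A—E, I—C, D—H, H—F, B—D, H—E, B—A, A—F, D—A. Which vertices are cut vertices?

Removing I increases the component count from 2 to 3, so I is a cut vertex.
By contrast removing D leaves 2 components; it is not a cut vertex. No other vertex is a cut vertex either.

I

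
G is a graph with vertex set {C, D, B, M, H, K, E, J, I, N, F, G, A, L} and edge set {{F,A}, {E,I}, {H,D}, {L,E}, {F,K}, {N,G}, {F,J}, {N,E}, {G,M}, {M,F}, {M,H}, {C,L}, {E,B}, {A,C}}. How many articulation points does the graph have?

4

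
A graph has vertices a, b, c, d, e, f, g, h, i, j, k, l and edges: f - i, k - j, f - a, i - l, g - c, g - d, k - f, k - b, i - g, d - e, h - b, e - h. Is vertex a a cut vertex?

No

Deleting a leaves 1 component (was 1), so a is not a cut vertex.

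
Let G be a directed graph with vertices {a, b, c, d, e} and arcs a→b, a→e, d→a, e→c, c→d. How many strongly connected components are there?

2

{a, c, d, e} are all mutually reachable — one SCC of size 4.
{b} is an SCC by itself.
That gives 2 strongly connected components.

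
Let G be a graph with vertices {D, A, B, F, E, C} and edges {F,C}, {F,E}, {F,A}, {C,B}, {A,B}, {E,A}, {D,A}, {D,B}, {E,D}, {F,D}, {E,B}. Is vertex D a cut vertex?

No

Deleting D leaves 1 component (was 1) (its neighbors A, B, E, F remain connected to each other), so D is not a cut vertex.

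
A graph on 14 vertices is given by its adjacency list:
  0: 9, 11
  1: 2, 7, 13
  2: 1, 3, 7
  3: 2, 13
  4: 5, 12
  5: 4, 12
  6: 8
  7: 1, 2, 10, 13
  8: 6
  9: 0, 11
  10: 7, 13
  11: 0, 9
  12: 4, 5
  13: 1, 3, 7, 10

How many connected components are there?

4

Starting from 6 we can reach 6, 8. That is one component of size 2.
Starting from 4 we can reach 4, 5, 12. That is one component of size 3.
Starting from 0 we can reach 0, 9, 11. That is one component of size 3.
Starting from 1 we can reach 1, 2, 3, 7, 10, 13. That is one component of size 6.
Total: 4 components.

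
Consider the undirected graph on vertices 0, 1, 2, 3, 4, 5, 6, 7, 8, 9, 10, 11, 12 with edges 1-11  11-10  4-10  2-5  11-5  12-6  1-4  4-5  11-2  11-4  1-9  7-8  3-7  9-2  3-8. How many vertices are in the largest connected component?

0 is isolated — a component by itself.
Starting from 6 we can reach 6, 12. That is one component of size 2.
Starting from 3 we can reach 3, 7, 8. That is one component of size 3.
Starting from 1 we can reach 1, 2, 4, 5, 9, 10, 11. That is one component of size 7.
The largest has 7 vertices.

7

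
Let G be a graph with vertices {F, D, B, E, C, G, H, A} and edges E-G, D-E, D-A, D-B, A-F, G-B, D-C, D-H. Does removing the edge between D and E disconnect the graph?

After removing D-E, the path D-B-G-E still connects them, so the edge is not a bridge.

No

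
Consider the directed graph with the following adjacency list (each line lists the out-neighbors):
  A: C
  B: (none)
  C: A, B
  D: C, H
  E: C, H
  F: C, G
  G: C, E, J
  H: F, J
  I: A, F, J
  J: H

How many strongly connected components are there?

5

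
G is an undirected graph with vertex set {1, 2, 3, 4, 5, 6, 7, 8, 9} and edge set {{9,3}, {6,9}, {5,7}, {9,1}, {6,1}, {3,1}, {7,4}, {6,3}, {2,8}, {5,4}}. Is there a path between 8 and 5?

No

The component containing 8 is {2, 8}, and 5 is not in it.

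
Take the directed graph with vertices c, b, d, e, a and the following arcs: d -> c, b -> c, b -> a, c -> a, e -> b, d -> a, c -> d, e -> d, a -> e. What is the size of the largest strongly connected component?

5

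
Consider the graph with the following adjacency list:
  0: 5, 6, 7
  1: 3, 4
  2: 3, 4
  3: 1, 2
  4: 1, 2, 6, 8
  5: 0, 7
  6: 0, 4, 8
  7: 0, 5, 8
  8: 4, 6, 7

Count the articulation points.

Removing 4 increases the component count from 1 to 2, so 4 is a cut vertex.
By contrast removing 2 leaves 1 component; it is not a cut vertex. No other vertex is a cut vertex either.

1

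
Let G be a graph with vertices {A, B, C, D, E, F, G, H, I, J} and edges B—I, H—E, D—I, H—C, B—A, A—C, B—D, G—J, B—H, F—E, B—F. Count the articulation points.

Removing B increases the component count from 2 to 3, so B is a cut vertex.
By contrast removing H leaves 2 components; it is not a cut vertex. No other vertex is a cut vertex either.

1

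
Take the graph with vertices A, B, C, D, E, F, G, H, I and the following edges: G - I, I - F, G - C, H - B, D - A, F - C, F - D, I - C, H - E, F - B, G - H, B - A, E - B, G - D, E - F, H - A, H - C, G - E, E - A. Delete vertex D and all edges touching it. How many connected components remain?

1

With D gone, the remaining components are: {A, B, C, E, F, G, H, I}.
That is 1 component.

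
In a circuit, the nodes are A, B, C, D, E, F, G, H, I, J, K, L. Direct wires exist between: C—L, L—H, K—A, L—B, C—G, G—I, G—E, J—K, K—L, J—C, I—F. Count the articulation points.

5

Removing C increases the component count from 2 to 3, so C is a cut vertex.
Removing G increases the component count from 2 to 4, so G is a cut vertex.
Removing I increases the component count from 2 to 3, so I is a cut vertex.
Likewise K, L are cut vertices.
By contrast removing H leaves 2 components; it is not a cut vertex. No other vertex is a cut vertex either.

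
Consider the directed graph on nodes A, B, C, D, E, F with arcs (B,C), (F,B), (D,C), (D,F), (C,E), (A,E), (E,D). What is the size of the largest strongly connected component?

{B, C, D, E, F} are all mutually reachable — one SCC of size 5.
{A} is an SCC by itself.
The largest has 5 vertices.

5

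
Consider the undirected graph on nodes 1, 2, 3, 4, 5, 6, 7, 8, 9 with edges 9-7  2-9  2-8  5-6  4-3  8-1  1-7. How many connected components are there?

Starting from 5 we can reach 5, 6. That is one component of size 2.
Starting from 3 we can reach 3, 4. That is one component of size 2.
Starting from 1 we can reach 1, 2, 7, 8, 9. That is one component of size 5.
Total: 3 components.

3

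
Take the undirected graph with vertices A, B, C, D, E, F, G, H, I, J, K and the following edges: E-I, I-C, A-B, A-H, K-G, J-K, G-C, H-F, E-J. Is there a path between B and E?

No

The component containing B is {A, B, F, H}, and E is not in it.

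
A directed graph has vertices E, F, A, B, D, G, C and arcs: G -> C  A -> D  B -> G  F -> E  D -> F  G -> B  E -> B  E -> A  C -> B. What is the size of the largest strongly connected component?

4

{A, D, E, F} are all mutually reachable — one SCC of size 4.
{B, C, G} are all mutually reachable — one SCC of size 3.
The largest has 4 vertices.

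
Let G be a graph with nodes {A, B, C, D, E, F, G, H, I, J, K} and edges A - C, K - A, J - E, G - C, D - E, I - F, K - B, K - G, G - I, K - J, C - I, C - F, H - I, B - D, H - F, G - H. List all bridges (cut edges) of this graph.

The edges on the cycle G-H-F-I-G are not bridges since each lies on that cycle.
Every edge lies on some cycle, so there are no bridges.

none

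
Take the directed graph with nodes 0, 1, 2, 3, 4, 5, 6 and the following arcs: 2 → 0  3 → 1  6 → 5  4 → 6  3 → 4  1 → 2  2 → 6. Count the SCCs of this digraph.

7

{6} is an SCC by itself.
{3} is an SCC by itself.
{0} is an SCC by itself.
{5} is an SCC by itself.
{4} is an SCC by itself.
(and 2 more singleton SCCs)
That gives 7 strongly connected components.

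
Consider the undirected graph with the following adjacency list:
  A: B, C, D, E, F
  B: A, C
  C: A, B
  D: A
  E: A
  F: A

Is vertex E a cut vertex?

No

Deleting E leaves 1 component (was 1), so E is not a cut vertex.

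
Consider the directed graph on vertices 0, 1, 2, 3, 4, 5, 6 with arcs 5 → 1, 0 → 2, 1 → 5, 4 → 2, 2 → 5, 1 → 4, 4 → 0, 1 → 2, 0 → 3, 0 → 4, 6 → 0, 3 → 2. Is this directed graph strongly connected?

No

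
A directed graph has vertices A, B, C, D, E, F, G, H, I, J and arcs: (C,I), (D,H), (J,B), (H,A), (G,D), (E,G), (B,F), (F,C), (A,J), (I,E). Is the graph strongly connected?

Yes

From I we can reach every vertex (A, B, C, D, E, F, G, H, I, J), and every vertex can reach I (A, B, C, D, E, F, G, H, I, J). So the whole graph is one strongly connected component.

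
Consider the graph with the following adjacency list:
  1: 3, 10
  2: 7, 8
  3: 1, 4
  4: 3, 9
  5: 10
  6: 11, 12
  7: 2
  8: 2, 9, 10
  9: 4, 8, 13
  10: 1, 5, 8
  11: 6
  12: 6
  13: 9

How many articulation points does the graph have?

5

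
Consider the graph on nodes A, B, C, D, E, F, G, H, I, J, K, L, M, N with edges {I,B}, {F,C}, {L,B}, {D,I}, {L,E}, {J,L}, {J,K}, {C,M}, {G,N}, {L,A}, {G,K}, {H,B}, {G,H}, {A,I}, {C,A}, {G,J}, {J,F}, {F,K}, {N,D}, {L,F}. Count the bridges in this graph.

The edges on the cycle G-H-B-I-A-L-J-G are not bridges since each lies on that cycle.
But removing E—L disconnects E from L; removing C—M disconnects C from M — these are bridges.
That makes 2 bridges.

2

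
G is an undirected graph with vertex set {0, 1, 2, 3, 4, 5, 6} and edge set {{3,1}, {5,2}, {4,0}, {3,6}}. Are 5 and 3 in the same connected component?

The component containing 5 is {2, 5}, and 3 is not in it.

No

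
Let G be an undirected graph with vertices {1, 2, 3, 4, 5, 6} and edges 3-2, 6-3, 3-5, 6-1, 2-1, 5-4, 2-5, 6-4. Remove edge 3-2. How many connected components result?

3 and 2 are still connected via 3-5-2, so the component count stays at 1.

1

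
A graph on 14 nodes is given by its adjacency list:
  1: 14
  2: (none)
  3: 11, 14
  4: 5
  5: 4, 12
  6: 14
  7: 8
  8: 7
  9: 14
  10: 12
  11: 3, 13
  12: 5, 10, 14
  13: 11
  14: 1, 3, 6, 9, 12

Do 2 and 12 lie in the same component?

The component containing 2 is {2}, and 12 is not in it.

No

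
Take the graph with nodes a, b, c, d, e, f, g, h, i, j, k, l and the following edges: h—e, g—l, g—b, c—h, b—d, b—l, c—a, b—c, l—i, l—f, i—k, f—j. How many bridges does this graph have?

9

The edges on the cycle g-b-l-g are not bridges since each lies on that cycle.
But removing b—c disconnects b from c; removing l—f disconnects l from f; removing l—i disconnects l from i; removing i—k disconnects i from k — these are bridges.
In total 9 edges are bridges.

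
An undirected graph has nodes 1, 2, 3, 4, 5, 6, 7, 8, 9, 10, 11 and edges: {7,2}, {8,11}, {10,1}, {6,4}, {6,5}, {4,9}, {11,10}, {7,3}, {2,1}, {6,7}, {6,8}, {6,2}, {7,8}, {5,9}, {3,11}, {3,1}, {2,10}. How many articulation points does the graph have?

Removing 6 increases the component count from 1 to 2, so 6 is a cut vertex.
By contrast removing 7 leaves 1 component; it is not a cut vertex. No other vertex is a cut vertex either.

1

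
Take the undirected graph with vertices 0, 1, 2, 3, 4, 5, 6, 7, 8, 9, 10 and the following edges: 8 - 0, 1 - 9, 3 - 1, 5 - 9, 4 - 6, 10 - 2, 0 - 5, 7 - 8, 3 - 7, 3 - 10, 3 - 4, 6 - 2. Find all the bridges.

none

The edges on the cycle 3-4-6-2-10-3 are not bridges since each lies on that cycle.
Every edge lies on some cycle, so there are no bridges.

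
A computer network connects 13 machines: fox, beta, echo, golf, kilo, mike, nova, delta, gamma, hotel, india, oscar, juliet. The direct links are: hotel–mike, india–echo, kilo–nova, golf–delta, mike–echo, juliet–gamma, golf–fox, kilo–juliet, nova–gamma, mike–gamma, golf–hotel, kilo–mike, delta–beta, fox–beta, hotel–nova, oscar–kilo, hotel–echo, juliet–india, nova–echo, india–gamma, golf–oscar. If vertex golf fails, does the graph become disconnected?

Yes

Deleting golf raises the number of components from 1 to 2, so golf is a cut vertex.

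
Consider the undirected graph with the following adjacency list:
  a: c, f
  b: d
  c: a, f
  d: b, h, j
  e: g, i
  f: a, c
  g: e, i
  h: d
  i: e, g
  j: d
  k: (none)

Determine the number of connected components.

k is isolated — a component by itself.
Starting from e we can reach e, g, i. That is one component of size 3.
Starting from a we can reach a, c, f. That is one component of size 3.
Starting from b we can reach b, d, h, j. That is one component of size 4.
Total: 4 components.

4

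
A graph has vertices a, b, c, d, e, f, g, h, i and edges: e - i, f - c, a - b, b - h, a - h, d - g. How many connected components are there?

4

Starting from e we can reach e, i. That is one component of size 2.
Starting from d we can reach d, g. That is one component of size 2.
Starting from c we can reach c, f. That is one component of size 2.
Starting from a we can reach a, b, h. That is one component of size 3.
Total: 4 components.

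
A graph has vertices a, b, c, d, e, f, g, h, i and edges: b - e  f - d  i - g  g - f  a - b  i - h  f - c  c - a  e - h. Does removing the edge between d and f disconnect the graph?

Yes

Removing d - f leaves no path between d and f: the component count goes from 1 to 2. So it is a bridge.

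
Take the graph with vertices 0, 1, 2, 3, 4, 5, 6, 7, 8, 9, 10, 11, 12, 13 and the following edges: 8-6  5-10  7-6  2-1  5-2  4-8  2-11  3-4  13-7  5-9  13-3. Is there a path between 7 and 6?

From 7 we can reach 3, 4, 6, 7, 8, 13, which includes 6.

Yes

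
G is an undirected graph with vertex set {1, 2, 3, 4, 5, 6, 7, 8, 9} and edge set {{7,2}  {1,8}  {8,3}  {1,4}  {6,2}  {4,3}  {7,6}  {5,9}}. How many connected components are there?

Starting from 5 we can reach 5, 9. That is one component of size 2.
Starting from 2 we can reach 2, 6, 7. That is one component of size 3.
Starting from 1 we can reach 1, 3, 4, 8. That is one component of size 4.
Total: 3 components.

3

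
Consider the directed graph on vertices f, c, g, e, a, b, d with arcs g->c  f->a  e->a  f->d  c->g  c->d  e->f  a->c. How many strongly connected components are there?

6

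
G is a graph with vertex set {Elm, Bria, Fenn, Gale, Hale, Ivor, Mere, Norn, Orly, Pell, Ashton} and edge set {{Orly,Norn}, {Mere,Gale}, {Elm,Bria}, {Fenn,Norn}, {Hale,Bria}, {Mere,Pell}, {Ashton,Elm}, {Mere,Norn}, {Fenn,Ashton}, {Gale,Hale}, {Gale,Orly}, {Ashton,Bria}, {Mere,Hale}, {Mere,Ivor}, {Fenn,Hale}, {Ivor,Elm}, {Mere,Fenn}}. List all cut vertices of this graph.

Removing Mere increases the component count from 1 to 2, so Mere is a cut vertex.
By contrast removing Gale leaves 1 component; it is not a cut vertex. No other vertex is a cut vertex either.

Mere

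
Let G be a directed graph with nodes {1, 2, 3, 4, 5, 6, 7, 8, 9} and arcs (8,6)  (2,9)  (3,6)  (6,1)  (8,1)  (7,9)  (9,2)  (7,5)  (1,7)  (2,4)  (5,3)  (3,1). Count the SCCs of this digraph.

4

{1, 3, 5, 6, 7} are all mutually reachable — one SCC of size 5.
{2, 9} are all mutually reachable — one SCC of size 2.
{4} is an SCC by itself.
{8} is an SCC by itself.
That gives 4 strongly connected components.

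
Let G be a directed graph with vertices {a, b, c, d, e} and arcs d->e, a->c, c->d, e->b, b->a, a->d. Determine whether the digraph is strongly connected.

From b we can reach every vertex (a, b, c, d, e), and every vertex can reach b (a, b, c, d, e). So the whole graph is one strongly connected component.

Yes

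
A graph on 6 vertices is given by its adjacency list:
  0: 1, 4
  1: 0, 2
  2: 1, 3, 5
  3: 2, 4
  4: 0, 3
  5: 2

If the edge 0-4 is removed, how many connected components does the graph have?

0 and 4 are still connected via 0-1-2-3-4, so the component count stays at 1.

1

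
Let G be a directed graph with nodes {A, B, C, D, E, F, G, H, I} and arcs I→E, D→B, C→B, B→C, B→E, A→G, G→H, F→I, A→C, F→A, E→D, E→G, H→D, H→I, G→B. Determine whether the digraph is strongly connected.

No

There is no directed path from G to A, so the graph is not strongly connected.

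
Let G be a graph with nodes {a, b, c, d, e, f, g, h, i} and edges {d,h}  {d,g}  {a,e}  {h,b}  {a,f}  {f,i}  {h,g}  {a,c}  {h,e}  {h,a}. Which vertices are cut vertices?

a, f, h

Removing a increases the component count from 1 to 3, so a is a cut vertex.
Removing f increases the component count from 1 to 2, so f is a cut vertex.
Removing h increases the component count from 1 to 3, so h is a cut vertex.
By contrast removing g leaves 1 component; it is not a cut vertex. No other vertex is a cut vertex either.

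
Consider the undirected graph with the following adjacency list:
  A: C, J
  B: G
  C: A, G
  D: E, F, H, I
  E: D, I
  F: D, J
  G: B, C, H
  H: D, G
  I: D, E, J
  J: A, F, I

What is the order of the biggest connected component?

Starting from A we can reach A, B, C, D, E, F, G, H, I, J. That is one component of size 10.
The largest has 10 vertices.

10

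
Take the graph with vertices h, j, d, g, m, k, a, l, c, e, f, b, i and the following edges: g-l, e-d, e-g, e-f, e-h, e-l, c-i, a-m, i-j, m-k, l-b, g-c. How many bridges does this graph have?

The edges on the cycle e-g-l-e are not bridges since each lies on that cycle.
But removing m-k disconnects m from k; removing e-h disconnects e from h; removing i-j disconnects i from j; removing g-c disconnects g from c — these are bridges.
In total 9 edges are bridges.

9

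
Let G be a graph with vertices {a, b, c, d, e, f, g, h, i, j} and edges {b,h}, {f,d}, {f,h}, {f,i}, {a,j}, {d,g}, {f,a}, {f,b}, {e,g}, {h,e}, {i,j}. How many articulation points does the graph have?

1

Removing f increases the component count from 2 to 3, so f is a cut vertex.
By contrast removing a leaves 2 components; it is not a cut vertex. No other vertex is a cut vertex either.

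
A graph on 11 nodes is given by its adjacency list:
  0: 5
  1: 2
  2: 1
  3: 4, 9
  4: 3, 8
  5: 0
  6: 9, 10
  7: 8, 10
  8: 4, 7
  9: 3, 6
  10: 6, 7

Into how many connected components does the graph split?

3

Starting from 1 we can reach 1, 2. That is one component of size 2.
Starting from 0 we can reach 0, 5. That is one component of size 2.
Starting from 3 we can reach 3, 4, 6, 7, 8, 9, 10. That is one component of size 7.
Total: 3 components.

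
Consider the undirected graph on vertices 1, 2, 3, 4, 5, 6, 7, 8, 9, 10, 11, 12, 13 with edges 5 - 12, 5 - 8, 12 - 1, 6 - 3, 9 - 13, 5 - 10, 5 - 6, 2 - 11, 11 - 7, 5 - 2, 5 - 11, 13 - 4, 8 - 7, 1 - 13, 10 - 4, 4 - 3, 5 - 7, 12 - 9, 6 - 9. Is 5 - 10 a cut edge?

After removing 5 - 10, the path 5-6-3-4-10 still connects them, so the edge is not a bridge.

No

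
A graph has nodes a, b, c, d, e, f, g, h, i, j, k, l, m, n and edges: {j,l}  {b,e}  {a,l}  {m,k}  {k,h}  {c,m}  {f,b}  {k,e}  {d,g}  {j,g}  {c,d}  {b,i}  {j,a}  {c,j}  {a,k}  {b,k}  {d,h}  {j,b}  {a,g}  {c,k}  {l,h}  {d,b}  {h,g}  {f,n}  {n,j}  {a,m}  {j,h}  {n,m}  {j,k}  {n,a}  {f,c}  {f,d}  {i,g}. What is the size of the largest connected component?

Starting from a we can reach a, b, c, d, e, f, g, h, i, j, k, l, m, n. That is one component of size 14.
The largest has 14 vertices.

14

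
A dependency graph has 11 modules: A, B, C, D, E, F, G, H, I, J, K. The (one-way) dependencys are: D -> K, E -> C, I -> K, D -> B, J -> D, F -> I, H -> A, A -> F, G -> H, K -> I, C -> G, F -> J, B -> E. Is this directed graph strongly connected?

No

There is no directed path from K to F, so the graph is not strongly connected.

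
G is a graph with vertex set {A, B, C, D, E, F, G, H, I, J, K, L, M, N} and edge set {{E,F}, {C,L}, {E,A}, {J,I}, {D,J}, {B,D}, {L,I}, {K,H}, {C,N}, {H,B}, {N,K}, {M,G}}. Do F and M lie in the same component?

No

The component containing F is {A, E, F}, and M is not in it.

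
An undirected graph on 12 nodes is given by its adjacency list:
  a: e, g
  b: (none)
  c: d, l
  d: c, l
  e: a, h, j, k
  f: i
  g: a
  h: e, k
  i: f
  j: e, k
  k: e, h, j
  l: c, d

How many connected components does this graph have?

4

b is isolated — a component by itself.
Starting from f we can reach f, i. That is one component of size 2.
Starting from c we can reach c, d, l. That is one component of size 3.
Starting from a we can reach a, e, g, h, j, k. That is one component of size 6.
Total: 4 components.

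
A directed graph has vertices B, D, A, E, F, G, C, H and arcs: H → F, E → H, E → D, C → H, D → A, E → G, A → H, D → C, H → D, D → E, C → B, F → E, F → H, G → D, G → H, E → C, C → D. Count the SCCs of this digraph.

2

{A, C, D, E, F, G, H} are all mutually reachable — one SCC of size 7.
{B} is an SCC by itself.
That gives 2 strongly connected components.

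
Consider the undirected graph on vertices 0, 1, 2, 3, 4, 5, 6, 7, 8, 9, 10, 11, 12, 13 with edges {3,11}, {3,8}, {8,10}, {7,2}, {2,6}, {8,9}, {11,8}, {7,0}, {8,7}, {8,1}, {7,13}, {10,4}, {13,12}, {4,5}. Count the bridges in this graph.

11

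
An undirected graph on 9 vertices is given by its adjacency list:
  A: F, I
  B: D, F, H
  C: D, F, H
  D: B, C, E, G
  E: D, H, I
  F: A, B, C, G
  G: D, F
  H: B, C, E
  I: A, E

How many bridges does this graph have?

0

The edges on the cycle F-C-D-E-I-A-F are not bridges since each lies on that cycle.
Every edge lies on some cycle, so there are no bridges.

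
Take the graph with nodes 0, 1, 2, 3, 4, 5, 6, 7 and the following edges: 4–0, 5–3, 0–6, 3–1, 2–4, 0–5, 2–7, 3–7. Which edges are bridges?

The edges on the cycle 2-4-0-5-3-7-2 are not bridges since each lies on that cycle.
But removing 3–1 disconnects 3 from 1; removing 0–6 disconnects 0 from 6 — these are bridges.

0-6, 1-3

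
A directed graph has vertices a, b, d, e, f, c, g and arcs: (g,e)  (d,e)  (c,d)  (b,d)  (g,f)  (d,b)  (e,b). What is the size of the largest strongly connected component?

3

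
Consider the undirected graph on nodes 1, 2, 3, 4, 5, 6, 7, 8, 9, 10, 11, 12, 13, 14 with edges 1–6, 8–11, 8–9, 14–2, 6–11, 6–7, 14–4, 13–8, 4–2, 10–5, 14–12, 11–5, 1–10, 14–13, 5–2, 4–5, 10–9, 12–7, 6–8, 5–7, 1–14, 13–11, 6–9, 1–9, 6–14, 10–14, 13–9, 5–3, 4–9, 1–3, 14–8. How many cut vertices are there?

Removing 1, for instance, still leaves 1 component. No single vertex removal increases the component count — the graph has no articulation points.

0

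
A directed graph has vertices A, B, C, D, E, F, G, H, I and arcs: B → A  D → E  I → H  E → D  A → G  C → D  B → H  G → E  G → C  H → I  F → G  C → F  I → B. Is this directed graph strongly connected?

No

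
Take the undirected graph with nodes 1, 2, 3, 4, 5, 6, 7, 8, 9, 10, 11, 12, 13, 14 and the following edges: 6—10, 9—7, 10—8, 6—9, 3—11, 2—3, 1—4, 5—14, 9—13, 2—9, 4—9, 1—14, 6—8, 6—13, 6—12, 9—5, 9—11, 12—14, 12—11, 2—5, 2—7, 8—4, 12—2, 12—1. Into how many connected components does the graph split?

Starting from 1 we can reach 1, 2, 3, 4, 5, 6, 7, 8, 9, 10, 11, 12, 13, 14. That is one component of size 14.
Total: 1 component.

1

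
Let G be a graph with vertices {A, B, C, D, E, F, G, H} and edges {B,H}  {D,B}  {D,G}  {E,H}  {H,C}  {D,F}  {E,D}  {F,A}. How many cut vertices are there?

3

Removing D increases the component count from 1 to 3, so D is a cut vertex.
Removing F increases the component count from 1 to 2, so F is a cut vertex.
Removing H increases the component count from 1 to 2, so H is a cut vertex.
By contrast removing A leaves 1 component; it is not a cut vertex. No other vertex is a cut vertex either.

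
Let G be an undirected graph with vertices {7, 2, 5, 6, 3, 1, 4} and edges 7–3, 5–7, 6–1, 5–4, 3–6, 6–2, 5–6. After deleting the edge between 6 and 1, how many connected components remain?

2

Before removal there is 1 component.
6–1 is a bridge — removing it separates 6's side from 1's side.
After removal: 2 components.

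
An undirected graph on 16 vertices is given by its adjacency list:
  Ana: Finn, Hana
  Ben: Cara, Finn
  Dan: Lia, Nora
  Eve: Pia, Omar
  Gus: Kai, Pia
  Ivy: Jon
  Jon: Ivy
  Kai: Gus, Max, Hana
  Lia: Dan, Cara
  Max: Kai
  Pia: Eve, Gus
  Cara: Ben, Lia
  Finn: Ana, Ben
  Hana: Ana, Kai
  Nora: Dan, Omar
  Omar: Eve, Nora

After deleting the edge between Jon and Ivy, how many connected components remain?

3

Before removal there are 2 components.
Jon-Ivy is a bridge — removing it separates Jon's side from Ivy's side.
After removal: 3 components.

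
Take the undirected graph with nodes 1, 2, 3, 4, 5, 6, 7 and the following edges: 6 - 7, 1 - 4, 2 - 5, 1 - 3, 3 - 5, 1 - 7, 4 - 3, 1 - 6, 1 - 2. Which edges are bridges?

none

The edges on the cycle 1-6-7-1 are not bridges since each lies on that cycle.
Every edge lies on some cycle, so there are no bridges.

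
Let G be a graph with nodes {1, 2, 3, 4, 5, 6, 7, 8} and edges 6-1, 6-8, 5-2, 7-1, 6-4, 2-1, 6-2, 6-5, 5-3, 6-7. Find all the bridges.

The edges on the cycle 6-7-1-6 are not bridges since each lies on that cycle.
But removing 6-4 disconnects 6 from 4; removing 6-8 disconnects 6 from 8; removing 5-3 disconnects 5 from 3 — these are bridges.

3-5, 4-6, 6-8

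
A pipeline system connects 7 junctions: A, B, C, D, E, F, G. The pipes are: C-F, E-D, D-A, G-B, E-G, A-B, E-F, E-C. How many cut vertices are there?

1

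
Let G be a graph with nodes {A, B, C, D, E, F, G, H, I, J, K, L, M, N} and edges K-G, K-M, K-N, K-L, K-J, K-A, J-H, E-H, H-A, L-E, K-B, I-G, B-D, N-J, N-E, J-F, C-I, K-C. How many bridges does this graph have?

4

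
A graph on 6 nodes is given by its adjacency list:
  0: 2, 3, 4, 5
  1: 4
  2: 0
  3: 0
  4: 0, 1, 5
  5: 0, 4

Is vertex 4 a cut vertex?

Deleting 4 raises the number of components from 1 to 2, so 4 is a cut vertex.

Yes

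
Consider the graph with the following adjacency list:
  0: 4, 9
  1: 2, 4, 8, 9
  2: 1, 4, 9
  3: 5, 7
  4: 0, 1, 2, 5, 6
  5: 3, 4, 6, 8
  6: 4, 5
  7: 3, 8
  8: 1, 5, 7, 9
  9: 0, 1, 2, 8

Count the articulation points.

0

Removing 8, for instance, still leaves 1 component. No single vertex removal increases the component count — the graph has no articulation points.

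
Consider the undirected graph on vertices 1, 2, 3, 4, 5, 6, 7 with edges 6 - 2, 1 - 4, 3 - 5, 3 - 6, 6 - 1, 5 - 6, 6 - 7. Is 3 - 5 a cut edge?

No

After removing 3 - 5, the path 3-6-5 still connects them, so the edge is not a bridge.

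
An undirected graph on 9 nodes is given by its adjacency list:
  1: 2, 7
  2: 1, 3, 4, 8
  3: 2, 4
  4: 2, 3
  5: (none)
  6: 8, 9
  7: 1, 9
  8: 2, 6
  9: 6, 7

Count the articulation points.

1

Removing 2 increases the component count from 2 to 3, so 2 is a cut vertex.
By contrast removing 3 leaves 2 components; it is not a cut vertex. No other vertex is a cut vertex either.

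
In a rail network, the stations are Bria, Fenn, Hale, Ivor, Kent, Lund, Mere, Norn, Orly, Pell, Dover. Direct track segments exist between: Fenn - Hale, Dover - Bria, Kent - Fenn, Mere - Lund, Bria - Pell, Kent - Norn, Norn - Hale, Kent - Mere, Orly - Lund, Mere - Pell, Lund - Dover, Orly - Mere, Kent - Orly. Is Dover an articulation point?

Deleting Dover leaves 2 components (was 2), so Dover is not a cut vertex.

No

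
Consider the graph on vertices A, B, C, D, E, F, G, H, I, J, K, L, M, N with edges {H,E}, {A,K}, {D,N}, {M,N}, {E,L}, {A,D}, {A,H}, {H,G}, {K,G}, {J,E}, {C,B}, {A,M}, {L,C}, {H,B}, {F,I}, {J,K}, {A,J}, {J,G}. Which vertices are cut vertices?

A

Removing A increases the component count from 2 to 3, so A is a cut vertex.
By contrast removing B leaves 2 components; it is not a cut vertex. No other vertex is a cut vertex either.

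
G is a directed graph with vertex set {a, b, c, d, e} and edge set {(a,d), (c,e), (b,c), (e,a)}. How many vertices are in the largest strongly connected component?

{c} is an SCC by itself.
{d} is an SCC by itself.
{e} is an SCC by itself.
{a} is an SCC by itself.
{b} is an SCC by itself.
The largest has 1 vertex.

1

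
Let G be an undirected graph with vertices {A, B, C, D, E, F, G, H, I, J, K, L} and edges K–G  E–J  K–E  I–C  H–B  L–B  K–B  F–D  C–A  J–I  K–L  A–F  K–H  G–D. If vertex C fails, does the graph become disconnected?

Deleting C leaves 1 component (was 1) (its neighbors A, I remain connected to each other), so C is not a cut vertex.

No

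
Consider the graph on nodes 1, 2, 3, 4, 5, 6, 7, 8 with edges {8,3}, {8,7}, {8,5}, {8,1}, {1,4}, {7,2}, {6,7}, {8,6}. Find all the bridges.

1-4, 1-8, 2-7, 3-8, 5-8

The edges on the cycle 8-6-7-8 are not bridges since each lies on that cycle.
But removing 8–3 disconnects 8 from 3; removing 7–2 disconnects 7 from 2; removing 8–5 disconnects 8 from 5; removing 8–1 disconnects 8 from 1 — these are bridges.
In total 5 edges are bridges.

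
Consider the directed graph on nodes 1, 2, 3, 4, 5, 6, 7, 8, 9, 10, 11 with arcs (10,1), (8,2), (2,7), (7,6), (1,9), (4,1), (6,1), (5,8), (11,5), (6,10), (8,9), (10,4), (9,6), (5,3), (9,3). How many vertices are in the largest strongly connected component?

5

{1, 4, 6, 9, 10} are all mutually reachable — one SCC of size 5.
{5} is an SCC by itself.
{11} is an SCC by itself.
{8} is an SCC by itself.
{3} is an SCC by itself.
(and 2 more singleton SCCs)
The largest has 5 vertices.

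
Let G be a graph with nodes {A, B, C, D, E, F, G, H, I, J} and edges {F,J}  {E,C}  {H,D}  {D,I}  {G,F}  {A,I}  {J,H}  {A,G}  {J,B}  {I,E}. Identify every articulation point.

Removing E increases the component count from 1 to 2, so E is a cut vertex.
Removing I increases the component count from 1 to 2, so I is a cut vertex.
Removing J increases the component count from 1 to 2, so J is a cut vertex.
By contrast removing A leaves 1 component; it is not a cut vertex. No other vertex is a cut vertex either.

E, I, J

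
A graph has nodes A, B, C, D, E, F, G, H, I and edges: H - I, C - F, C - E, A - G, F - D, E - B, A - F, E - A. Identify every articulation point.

Removing A increases the component count from 2 to 3, so A is a cut vertex.
Removing E increases the component count from 2 to 3, so E is a cut vertex.
Removing F increases the component count from 2 to 3, so F is a cut vertex.
By contrast removing B leaves 2 components; it is not a cut vertex. No other vertex is a cut vertex either.

A, E, F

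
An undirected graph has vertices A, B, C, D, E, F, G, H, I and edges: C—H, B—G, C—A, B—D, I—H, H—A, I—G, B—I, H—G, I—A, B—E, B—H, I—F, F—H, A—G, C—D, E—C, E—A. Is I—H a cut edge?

After removing I—H, the path I-B-H still connects them, so the edge is not a bridge.

No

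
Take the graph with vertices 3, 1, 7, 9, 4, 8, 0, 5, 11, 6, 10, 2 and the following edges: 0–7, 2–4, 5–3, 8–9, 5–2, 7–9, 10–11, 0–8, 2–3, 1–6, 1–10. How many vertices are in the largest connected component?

4

Starting from 0 we can reach 0, 7, 8, 9. That is one component of size 4.
Starting from 2 we can reach 2, 3, 4, 5. That is one component of size 4.
Starting from 1 we can reach 1, 6, 10, 11. That is one component of size 4.
The largest has 4 vertices.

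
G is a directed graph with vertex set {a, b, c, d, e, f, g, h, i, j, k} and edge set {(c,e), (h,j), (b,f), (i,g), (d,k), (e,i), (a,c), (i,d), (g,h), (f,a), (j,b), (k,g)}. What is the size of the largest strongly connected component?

11

{a, b, c, d, e, f, g, h, i, j, k} are all mutually reachable — one SCC of size 11.
The largest has 11 vertices.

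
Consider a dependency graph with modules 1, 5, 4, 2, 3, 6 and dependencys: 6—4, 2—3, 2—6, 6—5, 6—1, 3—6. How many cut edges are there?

3

The edges on the cycle 2-3-6-2 are not bridges since each lies on that cycle.
But removing 6—1 disconnects 6 from 1; removing 6—4 disconnects 6 from 4; removing 6—5 disconnects 6 from 5 — these are bridges.
That makes 3 bridges.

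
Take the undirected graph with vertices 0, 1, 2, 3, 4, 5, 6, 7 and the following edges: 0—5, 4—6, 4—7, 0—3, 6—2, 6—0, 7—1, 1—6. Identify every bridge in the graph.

The edges on the cycle 4-7-1-6-4 are not bridges since each lies on that cycle.
But removing 6—0 disconnects 6 from 0; removing 6—2 disconnects 6 from 2; removing 0—5 disconnects 0 from 5; removing 0—3 disconnects 0 from 3 — these are bridges.

0-3, 0-5, 0-6, 2-6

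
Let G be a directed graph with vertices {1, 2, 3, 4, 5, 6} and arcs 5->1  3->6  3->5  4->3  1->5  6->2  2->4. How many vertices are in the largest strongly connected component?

{2, 3, 4, 6} are all mutually reachable — one SCC of size 4.
{1, 5} are all mutually reachable — one SCC of size 2.
The largest has 4 vertices.

4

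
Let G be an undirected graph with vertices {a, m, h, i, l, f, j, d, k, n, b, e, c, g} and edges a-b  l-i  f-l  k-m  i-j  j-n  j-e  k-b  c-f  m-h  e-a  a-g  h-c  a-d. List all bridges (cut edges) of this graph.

The edges on the cycle k-m-h-c-f-l-i-j-e-a-b-k are not bridges since each lies on that cycle.
But removing a-d disconnects a from d; removing a-g disconnects a from g; removing n-j disconnects n from j — these are bridges.

a-d, a-g, j-n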